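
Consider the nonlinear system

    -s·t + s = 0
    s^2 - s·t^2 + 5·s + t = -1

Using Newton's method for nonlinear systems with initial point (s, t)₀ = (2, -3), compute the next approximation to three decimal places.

(0.231, -2.538)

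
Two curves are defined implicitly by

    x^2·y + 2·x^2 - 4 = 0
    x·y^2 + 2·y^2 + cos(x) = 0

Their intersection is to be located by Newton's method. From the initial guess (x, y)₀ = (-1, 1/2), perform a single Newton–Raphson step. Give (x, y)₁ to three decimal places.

(-1.376, 0.120)

At (-1, 1/2): F = (-1.500, 0.79030).
Jacobian J = [[2·x·y + 4·x, x^2], [y^2 - sin(x), 2·x·y + 4·y]].
At the point, J = [[-5.000, 1.000], [1.09147, 1.000]] (det J = -6.09147).
Solving J·Δ = −F gives Δ = (-0.376, -0.380).
Then the next iterate is (x, y)₁ = (-1.376, 0.120).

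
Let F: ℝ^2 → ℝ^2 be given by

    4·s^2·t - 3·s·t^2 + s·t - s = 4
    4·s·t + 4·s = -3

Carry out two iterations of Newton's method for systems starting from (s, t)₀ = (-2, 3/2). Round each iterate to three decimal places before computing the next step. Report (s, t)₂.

(0.394, 2.286)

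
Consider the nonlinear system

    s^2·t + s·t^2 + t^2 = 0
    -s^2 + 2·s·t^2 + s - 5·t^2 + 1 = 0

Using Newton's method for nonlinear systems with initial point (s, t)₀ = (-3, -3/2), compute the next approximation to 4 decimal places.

At (-3, -3/2): F = (-18.0000, -35.7500).
Jacobian J = [[2·s·t + t^2, s^2 + 2·s·t + 2·t], [-2·s + 2·t^2 + 1, 4·s·t - 10·t]].
At the point, J = [[11.2500, 15.0000], [11.5000, 33.0000]] (det J = 198.7500).
Solving J·Δ = −F gives Δ = (0.2906, 0.9821).
Then the next iterate is (s, t)₁ = (-2.7094, -0.5179).

(-2.7094, -0.5179)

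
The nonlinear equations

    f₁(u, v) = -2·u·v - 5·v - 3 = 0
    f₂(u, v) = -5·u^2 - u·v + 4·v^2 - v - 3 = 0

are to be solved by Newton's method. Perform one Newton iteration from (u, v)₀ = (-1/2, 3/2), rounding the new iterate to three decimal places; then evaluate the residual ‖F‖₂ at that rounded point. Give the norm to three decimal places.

83.798

At (-1/2, 3/2): F = (-9.000, 4.000).
Jacobian J = [[-2·v, -2·u - 5], [-10·u - v, -u + 8·v - 1]].
At the point, J = [[-3.000, -4.000], [3.500, 11.500]] (det J = -20.500).
Solving J·Δ = −F gives Δ = (-4.268, 0.951).
Then the next iterate is (u, v)₁ = (-4.768, 2.451).
Re-evaluating at (-4.768, 2.451): F = (8.11774, -83.40415), so ‖F‖₂ = 83.798.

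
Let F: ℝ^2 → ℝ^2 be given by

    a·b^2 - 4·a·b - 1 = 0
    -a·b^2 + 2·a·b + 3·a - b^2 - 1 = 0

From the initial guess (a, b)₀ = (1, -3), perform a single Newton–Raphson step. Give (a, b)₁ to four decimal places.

At (1, -3): F = (20.0000, -22.0000).
Jacobian J = [[b^2 - 4·b, 2·a·b - 4·a], [-b^2 + 2·b + 3, -2·a·b + 2·a - 2·b]].
At the point, J = [[21.0000, -10.0000], [-12.0000, 14.0000]] (det J = 174.0000).
Solving J·Δ = −F gives Δ = (-0.3448, 1.2759).
Then the next iterate is (a, b)₁ = (0.6552, -1.7241).

(0.6552, -1.7241)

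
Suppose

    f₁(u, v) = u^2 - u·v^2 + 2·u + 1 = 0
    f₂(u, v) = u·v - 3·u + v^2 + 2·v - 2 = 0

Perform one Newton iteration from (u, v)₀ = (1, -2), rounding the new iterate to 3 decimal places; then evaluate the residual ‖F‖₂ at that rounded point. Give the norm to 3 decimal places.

1.960

At (1, -2): F = (0.000, -7.000).
Jacobian J = [[2·u - v^2 + 2, -2·u·v], [v - 3, u + 2·v + 2]].
At the point, J = [[0.000, 4.000], [-5.000, -1.000]] (det J = 20.000).
Solving J·Δ = −F gives Δ = (-1.400, 0.000).
Then the next iterate is (u, v)₁ = (-0.400, -2.000).
Re-evaluating at (-0.400, -2.000): F = (1.960, 0.000), so ‖F‖₂ = 1.960.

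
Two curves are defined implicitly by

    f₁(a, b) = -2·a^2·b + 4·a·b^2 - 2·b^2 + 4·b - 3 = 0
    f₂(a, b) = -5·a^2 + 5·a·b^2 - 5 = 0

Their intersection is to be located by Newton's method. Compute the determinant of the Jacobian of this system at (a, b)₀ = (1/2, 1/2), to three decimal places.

J = [[-4·a·b + 4·b^2, -2·a^2 + 8·a·b - 4·b + 4], [-10·a + 5·b^2, 10·a·b]].
At the point, J = [[0.000, 3.500], [-3.750, 2.500]].
det J = 13.125.

13.125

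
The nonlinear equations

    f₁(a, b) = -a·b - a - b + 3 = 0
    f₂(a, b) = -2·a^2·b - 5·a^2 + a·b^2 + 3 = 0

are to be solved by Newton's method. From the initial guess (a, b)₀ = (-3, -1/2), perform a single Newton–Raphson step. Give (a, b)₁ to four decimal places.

(-3.1829, -3.0457)

At (-3, -1/2): F = (5.0000, -33.7500).
Jacobian J = [[-b - 1, -a - 1], [-4·a·b - 10·a + b^2, -2·a^2 + 2·a·b]].
At the point, J = [[-0.5000, 2.0000], [24.2500, -15.0000]] (det J = -41.0000).
Solving J·Δ = −F gives Δ = (-0.1829, -2.5457).
Then the next iterate is (a, b)₁ = (-3.1829, -3.0457).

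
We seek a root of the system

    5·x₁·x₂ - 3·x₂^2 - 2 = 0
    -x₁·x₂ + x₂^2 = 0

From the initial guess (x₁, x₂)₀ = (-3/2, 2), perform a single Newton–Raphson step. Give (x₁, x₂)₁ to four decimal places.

(-0.0625, 1.2500)

At (-3/2, 2): F = (-29.0000, 7.0000).
Jacobian J = [[5·x₂, 5·x₁ - 6·x₂], [-x₂, -x₁ + 2·x₂]].
At the point, J = [[10.0000, -19.5000], [-2.0000, 5.5000]] (det J = 16.0000).
Solving J·Δ = −F gives Δ = (1.4375, -0.7500).
Then the next iterate is (x₁, x₂)₁ = (-0.0625, 1.2500).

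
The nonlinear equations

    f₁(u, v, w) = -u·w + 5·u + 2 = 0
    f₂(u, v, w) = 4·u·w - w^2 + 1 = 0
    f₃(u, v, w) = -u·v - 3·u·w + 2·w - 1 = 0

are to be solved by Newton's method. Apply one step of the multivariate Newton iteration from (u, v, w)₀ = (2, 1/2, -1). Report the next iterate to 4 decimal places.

(-0.3846, -1.1731, -1.1538)

At (2, 1/2, -1): F = (14.0000, -8.0000, 2.0000).
Jacobian J = [[-w + 5, 0, -u], [4·w, 0, 4·u - 2·w], [-v - 3·w, -u, -3·u + 2]].
At the point, J = [[6.0000, 0.0000, -2.0000], [-4.0000, 0.0000, 10.0000], [2.5000, -2.0000, -4.0000]] (det J = 104.0000).
Solving J·Δ = −F gives Δ = (-2.3846, -1.6731, -0.1538).
Then the next iterate is (u, v, w)₁ = (-0.3846, -1.1731, -1.1538).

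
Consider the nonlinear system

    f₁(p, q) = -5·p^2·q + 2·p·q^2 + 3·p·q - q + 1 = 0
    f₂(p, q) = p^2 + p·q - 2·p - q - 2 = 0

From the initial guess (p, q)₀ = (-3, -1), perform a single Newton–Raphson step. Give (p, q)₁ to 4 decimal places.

At (-3, -1): F = (50.0000, 17.0000).
Jacobian J = [[-10·p·q + 2·q^2 + 3·q, -5·p^2 + 4·p·q + 3·p - 1], [2·p + q - 2, p - 1]].
At the point, J = [[-31.0000, -43.0000], [-9.0000, -4.0000]] (det J = -263.0000).
Solving J·Δ = −F gives Δ = (2.0190, -0.2928).
Then the next iterate is (p, q)₁ = (-0.9810, -1.2928).

(-0.9810, -1.2928)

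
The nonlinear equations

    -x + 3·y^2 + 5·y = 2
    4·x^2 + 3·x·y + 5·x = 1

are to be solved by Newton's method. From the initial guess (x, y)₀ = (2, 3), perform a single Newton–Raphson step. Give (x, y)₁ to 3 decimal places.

(0.907, 1.300)

At (2, 3): F = (38.000, 43.000).
Jacobian J = [[-1, 6·y + 5], [8·x + 3·y + 5, 3·x]].
At the point, J = [[-1.000, 23.000], [30.000, 6.000]] (det J = -696.000).
Solving J·Δ = −F gives Δ = (-1.093, -1.700).
Then the next iterate is (x, y)₁ = (0.907, 1.300).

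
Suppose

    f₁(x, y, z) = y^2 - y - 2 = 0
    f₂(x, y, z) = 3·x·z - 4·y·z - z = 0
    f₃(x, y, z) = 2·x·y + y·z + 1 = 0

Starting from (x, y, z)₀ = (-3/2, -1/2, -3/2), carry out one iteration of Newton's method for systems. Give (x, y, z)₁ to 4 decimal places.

At (-3/2, -1/2, -3/2): F = (-1.2500, 5.2500, 3.2500).
Jacobian J = [[0, 2·y - 1, 0], [3·z, -4·z, 3·x - 4·y - 1], [2·y, 2·x + z, y]].
At the point, J = [[0.0000, -2.0000, 0.0000], [-4.5000, 6.0000, -3.5000], [-1.0000, -4.5000, -0.5000]] (det J = -2.5000).
Solving J·Δ = −F gives Δ = (16.3750, -0.6250, -20.6250).
Then the next iterate is (x, y, z)₁ = (14.8750, -1.1250, -22.1250).

(14.8750, -1.1250, -22.1250)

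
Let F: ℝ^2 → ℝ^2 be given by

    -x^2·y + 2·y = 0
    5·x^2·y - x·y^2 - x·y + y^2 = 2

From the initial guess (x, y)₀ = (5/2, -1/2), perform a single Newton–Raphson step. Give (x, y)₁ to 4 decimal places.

(2.7931, 0.1724)

At (5/2, -1/2): F = (2.1250, -16.7500).
Jacobian J = [[-2·x·y, -x^2 + 2], [10·x·y - y^2 - y, 5·x^2 - 2·x·y - x + 2·y]].
At the point, J = [[2.5000, -4.2500], [-12.2500, 30.2500]] (det J = 23.5625).
Solving J·Δ = −F gives Δ = (0.2931, 0.6724).
Then the next iterate is (x, y)₁ = (2.7931, 0.1724).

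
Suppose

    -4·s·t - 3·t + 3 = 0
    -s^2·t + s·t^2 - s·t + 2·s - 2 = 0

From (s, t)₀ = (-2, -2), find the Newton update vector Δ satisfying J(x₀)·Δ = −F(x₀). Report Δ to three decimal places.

At (-2, -2): F = (-7.000, -10.000).
Jacobian J = [[-4·t, -4·s - 3], [-2·s·t + t^2 - t + 2, -s^2 + 2·s·t - s]].
At the point, J = [[8.000, 5.000], [0.000, 6.000]] (det J = 48.000).
Solving J·Δ = −F gives Δ = (-0.167, 1.667).

(-0.167, 1.667)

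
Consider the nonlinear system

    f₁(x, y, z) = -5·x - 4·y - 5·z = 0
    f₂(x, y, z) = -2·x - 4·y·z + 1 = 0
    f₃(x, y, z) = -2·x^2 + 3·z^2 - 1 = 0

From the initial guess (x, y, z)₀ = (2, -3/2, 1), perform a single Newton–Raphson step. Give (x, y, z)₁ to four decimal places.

At (2, -3/2, 1): F = (-9.0000, 3.0000, -6.0000).
Jacobian J = [[-5, -4, -5], [-2, -4·z, -4·y], [-4·x, 0, 6·z]].
At the point, J = [[-5.0000, -4.0000, -5.0000], [-2.0000, -4.0000, 6.0000], [-8.0000, 0.0000, 6.0000]] (det J = 424.0000).
Solving J·Δ = −F gives Δ = (-1.3019, 0.2972, -0.7358).
Then the next iterate is (x, y, z)₁ = (0.6981, -1.2028, 0.2642).

(0.6981, -1.2028, 0.2642)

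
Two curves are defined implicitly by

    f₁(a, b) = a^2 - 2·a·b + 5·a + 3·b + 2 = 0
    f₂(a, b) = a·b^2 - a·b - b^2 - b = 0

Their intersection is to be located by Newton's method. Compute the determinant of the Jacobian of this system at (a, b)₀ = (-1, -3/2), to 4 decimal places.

J = [[2·a - 2·b + 5, -2·a + 3], [b^2 - b, 2·a·b - a - 2·b - 1]].
At the point, J = [[6.0000, 5.0000], [3.7500, 6.0000]].
det J = 17.2500.

17.2500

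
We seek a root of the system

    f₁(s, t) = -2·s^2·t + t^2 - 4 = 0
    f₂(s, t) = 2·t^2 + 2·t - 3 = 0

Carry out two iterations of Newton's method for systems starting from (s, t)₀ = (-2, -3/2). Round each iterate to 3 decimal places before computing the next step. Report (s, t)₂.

At (-2, -3/2): F = (10.250, -1.500).
Jacobian J = [[-4·s·t, -2·s^2 + 2·t], [0, 4·t + 2]].
At the point, J = [[-12.000, -11.000], [0.000, -4.000]] (det J = 48.000).
Solving J·Δ = −F gives Δ = (1.198, -0.375).
Then the next iterate is (s, t)₁ = (-0.802, -1.875).
Round to (-0.802, -1.875) and repeat: F = (1.92764, 0.28125), J = [[-6.015, -5.03641], [0.000, -5.500]].
Δ = (0.278, 0.051), so (s, t)₂ = (-0.524, -1.824).

(-0.524, -1.824)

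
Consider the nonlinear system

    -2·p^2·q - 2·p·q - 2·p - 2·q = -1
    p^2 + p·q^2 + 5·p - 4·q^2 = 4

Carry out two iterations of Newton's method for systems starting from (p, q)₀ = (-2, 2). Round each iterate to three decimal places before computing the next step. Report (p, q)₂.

At (-2, 2): F = (-7.000, -34.000).
Jacobian J = [[-4·p·q - 2·q - 2, -2·p^2 - 2·p - 2], [2·p + q^2 + 5, 2·p·q - 8·q]].
At the point, J = [[10.000, -6.000], [5.000, -24.000]] (det J = -210.000).
Solving J·Δ = −F gives Δ = (-0.171, -1.452).
Then the next iterate is (p, q)₁ = (-2.171, 0.548).
Round to (-2.171, 0.548) and repeat: F = (1.45970, -11.99493), J = [[1.66283, -7.08448], [0.95830, -6.76342]].
Δ = (-21.280, -4.789), so (p, q)₂ = (-23.451, -4.241).

(-23.451, -4.241)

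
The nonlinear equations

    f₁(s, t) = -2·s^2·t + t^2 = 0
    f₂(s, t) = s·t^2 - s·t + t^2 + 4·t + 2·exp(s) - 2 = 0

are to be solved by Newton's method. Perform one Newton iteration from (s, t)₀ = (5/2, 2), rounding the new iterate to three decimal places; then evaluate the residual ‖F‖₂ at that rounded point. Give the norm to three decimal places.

27.923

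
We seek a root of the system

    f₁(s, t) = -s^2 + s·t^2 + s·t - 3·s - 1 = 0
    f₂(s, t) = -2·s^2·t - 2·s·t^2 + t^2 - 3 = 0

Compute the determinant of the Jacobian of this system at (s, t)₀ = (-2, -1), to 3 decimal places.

2.000

J = [[-2·s + t^2 + t - 3, 2·s·t + s], [-4·s·t - 2·t^2, -2·s^2 - 4·s·t + 2·t]].
At the point, J = [[1.000, 2.000], [-10.000, -18.000]].
det J = 2.000.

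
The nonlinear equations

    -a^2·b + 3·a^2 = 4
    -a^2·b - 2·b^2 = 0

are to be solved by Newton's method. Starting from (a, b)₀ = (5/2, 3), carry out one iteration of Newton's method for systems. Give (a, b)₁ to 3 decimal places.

(0.829, 2.360)

At (5/2, 3): F = (-4.000, -36.750).
Jacobian J = [[-2·a·b + 6·a, -a^2], [-2·a·b, -a^2 - 4·b]].
At the point, J = [[0.000, -6.250], [-15.000, -18.250]] (det J = -93.750).
Solving J·Δ = −F gives Δ = (-1.671, -0.640).
Then the next iterate is (a, b)₁ = (0.829, 2.360).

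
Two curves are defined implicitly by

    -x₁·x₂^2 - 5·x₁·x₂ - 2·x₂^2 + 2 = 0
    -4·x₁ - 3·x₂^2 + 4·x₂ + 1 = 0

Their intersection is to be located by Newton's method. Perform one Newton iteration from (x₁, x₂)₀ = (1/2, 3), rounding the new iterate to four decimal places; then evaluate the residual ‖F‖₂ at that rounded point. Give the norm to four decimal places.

7.5874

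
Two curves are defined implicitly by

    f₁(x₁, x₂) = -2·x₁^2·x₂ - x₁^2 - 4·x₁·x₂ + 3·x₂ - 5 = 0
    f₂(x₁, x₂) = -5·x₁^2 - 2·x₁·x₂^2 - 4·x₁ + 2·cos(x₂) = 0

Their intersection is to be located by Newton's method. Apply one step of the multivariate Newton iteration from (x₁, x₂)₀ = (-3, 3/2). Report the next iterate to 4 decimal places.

(-1.9955, 1.3602)

At (-3, 3/2): F = (-18.5000, -19.358526).
Jacobian J = [[-4·x₁·x₂ - 2·x₁ - 4·x₂, -2·x₁^2 - 4·x₁ + 3], [-10·x₁ - 2·x₂^2 - 4, -4·x₁·x₂ - 2·sin(x₂)]].
At the point, J = [[18.0000, -3.0000], [21.5000, 16.005010]] (det J = 352.590180).
Solving J·Δ = −F gives Δ = (1.0045, -0.1398).
Then the next iterate is (x₁, x₂)₁ = (-1.9955, 1.3602).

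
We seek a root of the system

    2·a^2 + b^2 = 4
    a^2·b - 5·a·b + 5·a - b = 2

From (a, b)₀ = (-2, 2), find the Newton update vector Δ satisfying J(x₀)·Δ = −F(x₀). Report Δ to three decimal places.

At (-2, 2): F = (8.000, 14.000).
Jacobian J = [[4·a, 2·b], [2·a·b - 5·b + 5, a^2 - 5·a - 1]].
At the point, J = [[-8.000, 4.000], [-13.000, 13.000]] (det J = -52.000).
Solving J·Δ = −F gives Δ = (0.923, -0.154).

(0.923, -0.154)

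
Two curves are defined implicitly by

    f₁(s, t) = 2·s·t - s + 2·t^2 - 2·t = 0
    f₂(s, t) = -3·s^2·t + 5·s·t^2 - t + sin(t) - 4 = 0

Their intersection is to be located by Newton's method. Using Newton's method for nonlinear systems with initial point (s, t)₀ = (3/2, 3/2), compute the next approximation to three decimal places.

At (3/2, 3/2): F = (4.500, 2.24749).
Jacobian J = [[2·t - 1, 2·s + 4·t - 2], [-6·s·t + 5·t^2, -3·s^2 + 10·s·t + cos(t) - 1]].
At the point, J = [[2.000, 7.000], [-2.250, 14.82074]] (det J = 45.39147).
Solving J·Δ = −F gives Δ = (-1.123, -0.322).
Then the next iterate is (s, t)₁ = (0.377, 1.178).

(0.377, 1.178)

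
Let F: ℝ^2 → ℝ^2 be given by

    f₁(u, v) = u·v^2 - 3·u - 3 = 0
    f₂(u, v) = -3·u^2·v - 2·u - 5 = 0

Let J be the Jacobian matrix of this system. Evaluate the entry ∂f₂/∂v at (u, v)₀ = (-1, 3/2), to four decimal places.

∂f₂/∂v = -3·u^2.
At (-1, 3/2) this is -3.0000.

-3.0000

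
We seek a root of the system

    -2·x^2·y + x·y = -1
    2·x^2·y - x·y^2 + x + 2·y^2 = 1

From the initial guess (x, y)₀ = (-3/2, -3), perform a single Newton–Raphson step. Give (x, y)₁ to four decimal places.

(-0.9576, -1.7319)

At (-3/2, -3): F = (19.0000, 15.5000).
Jacobian J = [[-4·x·y + y, -2·x^2 + x], [4·x·y - y^2 + 1, 2·x^2 - 2·x·y + 4·y]].
At the point, J = [[-21.0000, -6.0000], [10.0000, -16.5000]] (det J = 406.5000).
Solving J·Δ = −F gives Δ = (0.5424, 1.2681).
Then the next iterate is (x, y)₁ = (-0.9576, -1.7319).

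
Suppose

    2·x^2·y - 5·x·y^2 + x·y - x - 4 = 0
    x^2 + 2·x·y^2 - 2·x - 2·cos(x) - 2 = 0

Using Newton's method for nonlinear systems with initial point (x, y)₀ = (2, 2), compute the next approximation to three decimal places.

(1.906, 1.143)

At (2, 2): F = (-26.000, 14.83229).
Jacobian J = [[4·x·y - 5·y^2 + y - 1, 2·x^2 - 10·x·y + x], [2·x + 2·y^2 + 2·sin(x) - 2, 4·x·y]].
At the point, J = [[-3.000, -30.000], [11.81859, 16.000]] (det J = 306.55785).
Solving J·Δ = −F gives Δ = (-0.094, -0.857).
Then the next iterate is (x, y)₁ = (1.906, 1.143).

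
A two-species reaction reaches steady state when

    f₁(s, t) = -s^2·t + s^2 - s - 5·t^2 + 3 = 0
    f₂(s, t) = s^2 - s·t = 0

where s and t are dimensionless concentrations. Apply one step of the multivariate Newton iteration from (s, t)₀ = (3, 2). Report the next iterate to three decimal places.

(1.730, 1.307)

At (3, 2): F = (-29.000, 3.000).
Jacobian J = [[-2·s·t + 2·s - 1, -s^2 - 10·t], [2·s - t, -s]].
At the point, J = [[-7.000, -29.000], [4.000, -3.000]] (det J = 137.000).
Solving J·Δ = −F gives Δ = (-1.270, -0.693).
Then the next iterate is (s, t)₁ = (1.730, 1.307).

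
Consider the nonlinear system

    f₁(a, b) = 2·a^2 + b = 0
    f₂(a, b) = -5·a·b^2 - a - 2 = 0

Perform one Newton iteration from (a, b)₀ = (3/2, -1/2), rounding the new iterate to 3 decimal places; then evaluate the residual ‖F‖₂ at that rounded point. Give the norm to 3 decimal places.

At (3/2, -1/2): F = (4.000, -5.375).
Jacobian J = [[4·a, 1], [-5·b^2 - 1, -10·a·b]].
At the point, J = [[6.000, 1.000], [-2.250, 7.500]] (det J = 47.250).
Solving J·Δ = −F gives Δ = (-0.749, 0.492).
Then the next iterate is (a, b)₁ = (0.751, -0.008).
Re-evaluating at (0.751, -0.008): F = (1.12000, -2.75124), so ‖F‖₂ = 2.970.

2.970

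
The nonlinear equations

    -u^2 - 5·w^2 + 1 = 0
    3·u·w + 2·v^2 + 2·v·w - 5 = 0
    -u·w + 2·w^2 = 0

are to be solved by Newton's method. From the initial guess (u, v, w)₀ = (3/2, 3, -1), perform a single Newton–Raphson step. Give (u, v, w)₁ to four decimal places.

At (3/2, 3, -1): F = (-6.2500, 2.5000, 3.5000).
Jacobian J = [[-2·u, 0, -10·w], [3·w, 4·v + 2·w, 3·u + 2·v], [-w, 0, -u + 4·w]].
At the point, J = [[-3.0000, 0.0000, 10.0000], [-3.0000, 10.0000, 10.5000], [1.0000, 0.0000, -5.5000]] (det J = 65.0000).
Solving J·Δ = −F gives Δ = (0.0962, -0.9077, 0.6538).
Then the next iterate is (u, v, w)₁ = (1.5962, 2.0923, -0.3462).

(1.5962, 2.0923, -0.3462)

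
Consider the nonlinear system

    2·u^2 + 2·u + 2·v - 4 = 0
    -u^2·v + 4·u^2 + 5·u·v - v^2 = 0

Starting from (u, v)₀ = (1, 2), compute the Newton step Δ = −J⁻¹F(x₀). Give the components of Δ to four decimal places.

(-0.5714, -0.2857)

At (1, 2): F = (4.0000, 8.0000).
Jacobian J = [[4·u + 2, 2], [-2·u·v + 8·u + 5·v, -u^2 + 5·u - 2·v]].
At the point, J = [[6.0000, 2.0000], [14.0000, 0.0000]] (det J = -28.0000).
Solving J·Δ = −F gives Δ = (-0.5714, -0.2857).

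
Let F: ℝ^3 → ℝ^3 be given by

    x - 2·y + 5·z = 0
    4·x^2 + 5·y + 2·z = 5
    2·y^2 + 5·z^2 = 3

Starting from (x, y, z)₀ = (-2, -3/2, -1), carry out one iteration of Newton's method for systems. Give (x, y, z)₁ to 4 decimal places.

(-1.8537, -1.6207, -0.2776)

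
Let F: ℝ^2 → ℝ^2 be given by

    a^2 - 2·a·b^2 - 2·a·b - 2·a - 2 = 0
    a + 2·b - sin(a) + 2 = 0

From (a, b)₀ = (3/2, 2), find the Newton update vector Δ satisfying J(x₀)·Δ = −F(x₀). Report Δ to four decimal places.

At (3/2, 2): F = (-20.7500, 6.502505).
Jacobian J = [[2·a - 2·b^2 - 2·b - 2, -4·a·b - 2·a], [-cos(a) + 1, 2]].
At the point, J = [[-11.0000, -15.0000], [0.929263, 2.0000]] (det J = -8.061058).
Solving J·Δ = −F gives Δ = (6.9516, -6.4812).

(6.9516, -6.4812)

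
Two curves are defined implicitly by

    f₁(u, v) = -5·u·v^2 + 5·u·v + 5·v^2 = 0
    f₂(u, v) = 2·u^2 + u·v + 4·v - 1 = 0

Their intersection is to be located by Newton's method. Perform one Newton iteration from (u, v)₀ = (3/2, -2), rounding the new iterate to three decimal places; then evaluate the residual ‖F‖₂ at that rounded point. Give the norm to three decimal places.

5.445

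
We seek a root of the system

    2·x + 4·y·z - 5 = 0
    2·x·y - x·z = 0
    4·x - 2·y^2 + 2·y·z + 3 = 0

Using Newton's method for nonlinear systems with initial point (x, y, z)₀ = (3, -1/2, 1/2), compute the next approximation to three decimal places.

At (3, -1/2, 1/2): F = (0.000, -4.500, 14.000).
Jacobian J = [[2, 4·z, 4·y], [2·y - z, 2·x, -x], [4, -4·y + 2·z, 2·y]].
At the point, J = [[2.000, 2.000, -2.000], [-1.500, 6.000, -3.000], [4.000, 3.000, -1.000]] (det J = 36.000).
Solving J·Δ = −F gives Δ = (-2.833, -2.750, -5.583).
Then the next iterate is (x, y, z)₁ = (0.167, -3.250, -5.083).

(0.167, -3.250, -5.083)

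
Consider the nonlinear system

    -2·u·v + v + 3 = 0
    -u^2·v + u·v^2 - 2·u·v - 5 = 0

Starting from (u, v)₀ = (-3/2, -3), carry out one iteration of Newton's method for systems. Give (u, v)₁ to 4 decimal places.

(-1.3623, -0.9565)

At (-3/2, -3): F = (-9.0000, -20.7500).
Jacobian J = [[-2·v, -2·u + 1], [-2·u·v + v^2 - 2·v, -u^2 + 2·u·v - 2·u]].
At the point, J = [[6.0000, 4.0000], [6.0000, 9.7500]] (det J = 34.5000).
Solving J·Δ = −F gives Δ = (0.1377, 2.0435).
Then the next iterate is (u, v)₁ = (-1.3623, -0.9565).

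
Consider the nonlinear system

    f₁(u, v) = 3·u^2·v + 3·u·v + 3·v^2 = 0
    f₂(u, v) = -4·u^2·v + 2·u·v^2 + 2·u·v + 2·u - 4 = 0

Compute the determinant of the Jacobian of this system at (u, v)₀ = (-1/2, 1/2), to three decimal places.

-12.375

J = [[6·u·v + 3·v, 3·u^2 + 3·u + 6·v], [-8·u·v + 2·v^2 + 2·v + 2, -4·u^2 + 4·u·v + 2·u]].
At the point, J = [[0.000, 2.250], [5.500, -3.000]].
det J = -12.375.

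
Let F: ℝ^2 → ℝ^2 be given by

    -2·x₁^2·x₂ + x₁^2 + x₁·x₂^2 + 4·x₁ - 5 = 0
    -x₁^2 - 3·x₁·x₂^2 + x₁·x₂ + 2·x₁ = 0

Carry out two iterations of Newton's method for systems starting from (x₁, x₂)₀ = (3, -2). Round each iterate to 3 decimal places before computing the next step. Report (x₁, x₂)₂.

At (3, -2): F = (64.000, -45.000).
Jacobian J = [[-4·x₁·x₂ + 2·x₁ + x₂^2 + 4, -2·x₁^2 + 2·x₁·x₂], [-2·x₁ - 3·x₂^2 + x₂ + 2, -6·x₁·x₂ + x₁]].
At the point, J = [[38.000, -30.000], [-18.000, 39.000]] (det J = 942.000).
Solving J·Δ = −F gives Δ = (-1.217, 0.592).
Then the next iterate is (x₁, x₂)₁ = (1.783, -1.408).
Round to (1.783, -1.408) and repeat: F = (17.79814, -12.72775), J = [[19.59032, -11.37911], [-8.92139, 16.84578]].
Δ = (-0.678, 0.396), so (x₁, x₂)₂ = (1.105, -1.012).

(1.105, -1.012)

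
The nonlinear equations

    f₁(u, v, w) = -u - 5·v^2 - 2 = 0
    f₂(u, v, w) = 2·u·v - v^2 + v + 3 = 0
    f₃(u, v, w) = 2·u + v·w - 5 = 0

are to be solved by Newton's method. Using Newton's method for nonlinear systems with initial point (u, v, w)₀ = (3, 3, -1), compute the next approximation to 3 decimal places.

(0.765, 1.408, 0.626)

At (3, 3, -1): F = (-50.000, 15.000, -2.000).
Jacobian J = [[-1, -10·v, 0], [2·v, 2·u - 2·v + 1, 0], [2, w, v]].
At the point, J = [[-1.000, -30.000, 0.000], [6.000, 1.000, 0.000], [2.000, -1.000, 3.000]] (det J = 537.000).
Solving J·Δ = −F gives Δ = (-2.235, -1.592, 1.626).
Then the next iterate is (u, v, w)₁ = (0.765, 1.408, 0.626).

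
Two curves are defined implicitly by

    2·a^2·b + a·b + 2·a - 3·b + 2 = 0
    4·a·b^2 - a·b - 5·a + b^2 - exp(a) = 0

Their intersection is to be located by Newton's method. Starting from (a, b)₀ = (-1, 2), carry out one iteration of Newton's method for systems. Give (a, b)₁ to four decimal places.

(-1.5430, 1.0859)

At (-1, 2): F = (-4.0000, -5.367879).
Jacobian J = [[4·a·b + b + 2, 2·a^2 + a - 3], [4·b^2 - b - exp(a) - 5, 8·a·b - a + 2·b]].
At the point, J = [[-4.0000, -2.0000], [8.632121, -11.0000]] (det J = 61.264241).
Solving J·Δ = −F gives Δ = (-0.5430, -0.9141).
Then the next iterate is (a, b)₁ = (-1.5430, 1.0859).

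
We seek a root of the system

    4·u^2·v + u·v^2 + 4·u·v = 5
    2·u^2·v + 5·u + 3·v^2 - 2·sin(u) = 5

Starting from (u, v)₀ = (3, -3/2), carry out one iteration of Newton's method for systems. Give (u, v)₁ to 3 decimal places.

(6.075, 3.435)

At (3, -3/2): F = (-70.250, -10.53224).
Jacobian J = [[8·u·v + v^2 + 4·v, 4·u^2 + 2·u·v + 4·u], [4·u·v - 2·cos(u) + 5, 2·u^2 + 6·v]].
At the point, J = [[-39.750, 39.000], [-11.02002, 9.000]] (det J = 72.03059).
Solving J·Δ = −F gives Δ = (3.075, 4.935).
Then the next iterate is (u, v)₁ = (6.075, 3.435).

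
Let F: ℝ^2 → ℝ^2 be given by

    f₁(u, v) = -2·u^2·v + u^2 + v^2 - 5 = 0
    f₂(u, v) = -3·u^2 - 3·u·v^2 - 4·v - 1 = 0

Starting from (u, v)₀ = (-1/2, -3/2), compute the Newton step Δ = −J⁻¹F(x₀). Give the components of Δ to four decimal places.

At (-1/2, -3/2): F = (-1.7500, 7.6250).
Jacobian J = [[-4·u·v + 2·u, -2·u^2 + 2·v], [-6·u - 3·v^2, -6·u·v - 4]].
At the point, J = [[-4.0000, -3.5000], [-3.7500, -8.5000]] (det J = 20.8750).
Solving J·Δ = −F gives Δ = (-1.9910, 1.7754).

(-1.9910, 1.7754)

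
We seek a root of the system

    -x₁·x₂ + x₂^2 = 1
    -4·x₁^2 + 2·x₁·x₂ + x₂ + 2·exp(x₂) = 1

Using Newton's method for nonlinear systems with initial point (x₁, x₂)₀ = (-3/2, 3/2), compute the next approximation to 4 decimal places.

At (-3/2, 3/2): F = (3.5000, -4.036622).
Jacobian J = [[-x₂, -x₁ + 2·x₂], [-8·x₁ + 2·x₂, 2·x₁ + 2·exp(x₂) + 1]].
At the point, J = [[-1.5000, 4.5000], [15.0000, 6.963378]] (det J = -77.945067).
Solving J·Δ = −F gives Δ = (0.5457, -0.5959).
Then the next iterate is (x₁, x₂)₁ = (-0.9543, 0.9041).

(-0.9543, 0.9041)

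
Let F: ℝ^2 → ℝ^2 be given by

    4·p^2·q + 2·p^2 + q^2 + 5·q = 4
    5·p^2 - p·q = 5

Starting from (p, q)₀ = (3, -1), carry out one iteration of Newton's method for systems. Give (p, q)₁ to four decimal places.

(1.6368, -0.7528)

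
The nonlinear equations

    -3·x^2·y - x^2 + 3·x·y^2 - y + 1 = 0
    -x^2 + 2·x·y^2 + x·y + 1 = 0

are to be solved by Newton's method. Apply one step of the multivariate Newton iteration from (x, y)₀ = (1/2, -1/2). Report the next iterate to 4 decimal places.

(0.8710, 0.2581)

At (1/2, -1/2): F = (2.0000, 0.7500).
Jacobian J = [[-6·x·y - 2·x + 3·y^2, -3·x^2 + 6·x·y - 1], [-2·x + 2·y^2 + y, 4·x·y + x]].
At the point, J = [[1.2500, -3.2500], [-1.0000, -0.5000]] (det J = -3.8750).
Solving J·Δ = −F gives Δ = (0.3710, 0.7581).
Then the next iterate is (x, y)₁ = (0.8710, 0.2581).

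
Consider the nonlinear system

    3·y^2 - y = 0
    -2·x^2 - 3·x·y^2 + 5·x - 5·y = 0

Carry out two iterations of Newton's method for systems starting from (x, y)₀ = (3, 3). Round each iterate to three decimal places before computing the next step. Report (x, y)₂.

(1.997, 0.887)

At (3, 3): F = (24.000, -99.000).
Jacobian J = [[0, 6·y - 1], [-4·x - 3·y^2 + 5, -6·x·y - 5]].
At the point, J = [[0.000, 17.000], [-34.000, -59.000]] (det J = 578.000).
Solving J·Δ = −F gives Δ = (-0.462, -1.412).
Then the next iterate is (x, y)₁ = (2.538, 1.588).
Round to (2.538, 1.588) and repeat: F = (5.97723, -27.33345), J = [[0.000, 8.528], [-12.71723, -29.18206]].
Δ = (-0.541, -0.701), so (x, y)₂ = (1.997, 0.887).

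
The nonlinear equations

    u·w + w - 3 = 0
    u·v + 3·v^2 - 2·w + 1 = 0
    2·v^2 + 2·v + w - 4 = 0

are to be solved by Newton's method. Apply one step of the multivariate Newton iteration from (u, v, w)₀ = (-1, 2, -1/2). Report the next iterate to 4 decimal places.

At (-1, 2, -1/2): F = (-3.0000, 12.0000, 7.5000).
Jacobian J = [[w, 0, u + 1], [v, u + 6·v, -2], [0, 4·v + 2, 1]].
At the point, J = [[-0.5000, 0.0000, 0.0000], [2.0000, 11.0000, -2.0000], [0.0000, 10.0000, 1.0000]] (det J = -15.5000).
Solving J·Δ = −F gives Δ = (-6.0000, -0.4839, -2.6613).
Then the next iterate is (u, v, w)₁ = (-7.0000, 1.5161, -3.1613).

(-7.0000, 1.5161, -3.1613)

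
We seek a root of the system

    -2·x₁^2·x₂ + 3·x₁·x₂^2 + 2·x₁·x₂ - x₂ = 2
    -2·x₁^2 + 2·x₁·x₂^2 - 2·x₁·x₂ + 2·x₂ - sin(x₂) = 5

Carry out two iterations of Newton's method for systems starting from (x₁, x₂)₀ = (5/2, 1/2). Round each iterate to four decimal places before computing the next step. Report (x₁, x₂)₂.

At (5/2, 1/2): F = (-4.3750, -18.229426).
Jacobian J = [[-4·x₁·x₂ + 3·x₂^2 + 2·x₂, -2·x₁^2 + 6·x₁·x₂ + 2·x₁ - 1], [-4·x₁ + 2·x₂^2 - 2·x₂, 4·x₁·x₂ - 2·x₁ - cos(x₂) + 2]].
At the point, J = [[-3.2500, -1.0000], [-10.5000, 1.122417]] (det J = -14.147857).
Solving J·Δ = −F gives Δ = (-1.6356, 0.9406).
Then the next iterate is (x₁, x₂)₁ = (0.8644, 1.4406).
Round to (0.8644, 1.4406) and repeat: F = (2.278855, -3.507393), J = [[4.126167, 6.705953], [-2.188143, 5.122390]].
Δ = (-0.9828, 0.2649), so (x₁, x₂)₂ = (-0.1184, 1.7055).

(-0.1184, 1.7055)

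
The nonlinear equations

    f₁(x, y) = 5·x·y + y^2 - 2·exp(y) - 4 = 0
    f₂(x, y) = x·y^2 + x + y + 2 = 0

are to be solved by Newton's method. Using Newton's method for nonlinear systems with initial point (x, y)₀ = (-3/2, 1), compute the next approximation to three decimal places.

At (-3/2, 1): F = (-15.93656, 0.000).
Jacobian J = [[5·y, 5·x + 2·y - 2·exp(y)], [y^2 + 1, 2·x·y + 1]].
At the point, J = [[5.000, -10.93656], [2.000, -2.000]] (det J = 11.87313).
Solving J·Δ = −F gives Δ = (-2.684, -2.684).
Then the next iterate is (x, y)₁ = (-4.184, -1.684).

(-4.184, -1.684)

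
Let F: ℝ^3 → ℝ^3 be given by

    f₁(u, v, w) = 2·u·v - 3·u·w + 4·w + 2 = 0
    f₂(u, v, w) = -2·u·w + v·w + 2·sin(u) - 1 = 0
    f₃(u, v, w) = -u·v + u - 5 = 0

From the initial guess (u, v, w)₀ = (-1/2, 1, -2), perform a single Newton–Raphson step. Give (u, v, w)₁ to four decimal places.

(6.0656, 11.0000, -7.9136)

At (-1/2, 1, -2): F = (-10.0000, -5.958851, -5.0000).
Jacobian J = [[2·v - 3·w, 2·u, -3·u + 4], [-2·w + 2·cos(u), w, -2·u + v], [-v + 1, -u, 0]].
At the point, J = [[8.0000, -1.0000, 5.5000], [5.755165, -2.0000, 2.0000], [0.0000, 0.5000, 0.0000]] (det J = 7.826704).
Solving J·Δ = −F gives Δ = (6.5656, 10.0000, -5.9136).
Then the next iterate is (u, v, w)₁ = (6.0656, 11.0000, -7.9136).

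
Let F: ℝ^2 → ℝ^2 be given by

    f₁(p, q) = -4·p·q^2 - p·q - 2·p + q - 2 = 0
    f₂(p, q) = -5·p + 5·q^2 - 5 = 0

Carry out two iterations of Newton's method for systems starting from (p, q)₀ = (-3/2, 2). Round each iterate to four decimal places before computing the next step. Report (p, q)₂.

(-0.4005, 0.7804)

At (-3/2, 2): F = (30.0000, 22.5000).
Jacobian J = [[-4·q^2 - q - 2, -8·p·q - p + 1], [-5, 10·q]].
At the point, J = [[-20.0000, 26.5000], [-5.0000, 20.0000]] (det J = -267.5000).
Solving J·Δ = −F gives Δ = (0.0140, -1.1215).
Then the next iterate is (p, q)₁ = (-1.4860, 0.8785).
Round to (-1.4860, 0.8785) and repeat: F = (7.743306, 6.288811), J = [[-5.965549, 12.929608], [-5.0000, 8.7850]].
Δ = (1.0855, -0.0981), so (p, q)₂ = (-0.4005, 0.7804).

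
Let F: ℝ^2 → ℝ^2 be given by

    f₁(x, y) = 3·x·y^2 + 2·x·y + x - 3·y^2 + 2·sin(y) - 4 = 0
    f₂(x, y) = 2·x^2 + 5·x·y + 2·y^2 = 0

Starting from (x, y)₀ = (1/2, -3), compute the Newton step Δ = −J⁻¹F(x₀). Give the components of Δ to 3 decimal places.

At (1/2, -3): F = (-20.28224, 11.000).
Jacobian J = [[3·y^2 + 2·y + 1, 6·x·y + 2·x - 6·y + 2·cos(y)], [4·x + 5·y, 5·x + 4·y]].
At the point, J = [[22.000, 8.02002], [-13.000, -9.500]] (det J = -104.73980).
Solving J·Δ = −F gives Δ = (0.997, -0.207).

(0.997, -0.207)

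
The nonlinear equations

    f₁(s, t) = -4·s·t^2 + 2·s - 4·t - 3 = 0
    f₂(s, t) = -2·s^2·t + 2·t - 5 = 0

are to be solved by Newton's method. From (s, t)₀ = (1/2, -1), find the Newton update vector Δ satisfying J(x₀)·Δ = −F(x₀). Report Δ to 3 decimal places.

At (1/2, -1): F = (0.000, -6.500).
Jacobian J = [[-4·t^2 + 2, -8·s·t - 4], [-4·s·t, -2·s^2 + 2]].
At the point, J = [[-2.000, 0.000], [2.000, 1.500]] (det J = -3.000).
Solving J·Δ = −F gives Δ = (0.000, 4.333).

(0.000, 4.333)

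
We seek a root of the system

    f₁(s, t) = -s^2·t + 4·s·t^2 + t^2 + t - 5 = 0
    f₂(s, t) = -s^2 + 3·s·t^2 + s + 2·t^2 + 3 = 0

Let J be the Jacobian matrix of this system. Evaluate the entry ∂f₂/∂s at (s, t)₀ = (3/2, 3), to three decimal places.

∂f₂/∂s = -2·s + 3·t^2 + 1.
At (3/2, 3) this is 25.000.

25.000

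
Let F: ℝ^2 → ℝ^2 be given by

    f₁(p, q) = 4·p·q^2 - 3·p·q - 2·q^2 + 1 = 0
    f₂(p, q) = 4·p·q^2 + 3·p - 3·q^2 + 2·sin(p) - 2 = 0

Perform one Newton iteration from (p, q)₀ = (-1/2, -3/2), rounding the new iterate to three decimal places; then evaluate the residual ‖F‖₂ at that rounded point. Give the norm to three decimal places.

At (-1/2, -3/2): F = (-10.250, -15.70885).
Jacobian J = [[4·q^2 - 3·q, 8·p·q - 3·p - 4·q], [4·q^2 + 2·cos(p) + 3, 8·p·q - 6·q]].
At the point, J = [[13.500, 13.500], [13.75517, 15.000]] (det J = 16.80527).
Solving J·Δ = −F gives Δ = (-3.470, 4.230).
Then the next iterate is (p, q)₁ = (-3.970, 2.730).
Re-evaluating at (-3.970, 2.730): F = (-99.74355, -153.14704), so ‖F‖₂ = 182.764.

182.764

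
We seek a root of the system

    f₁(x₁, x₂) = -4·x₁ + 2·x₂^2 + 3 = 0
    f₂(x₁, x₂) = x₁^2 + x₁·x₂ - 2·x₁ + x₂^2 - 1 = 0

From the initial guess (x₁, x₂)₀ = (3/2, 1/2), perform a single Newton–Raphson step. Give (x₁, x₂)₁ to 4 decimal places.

(1.1346, 1.0192)

At (3/2, 1/2): F = (-2.5000, -0.7500).
Jacobian J = [[-4, 4·x₂], [2·x₁ + x₂ - 2, x₁ + 2·x₂]].
At the point, J = [[-4.0000, 2.0000], [1.5000, 2.5000]] (det J = -13.0000).
Solving J·Δ = −F gives Δ = (-0.3654, 0.5192).
Then the next iterate is (x₁, x₂)₁ = (1.1346, 1.0192).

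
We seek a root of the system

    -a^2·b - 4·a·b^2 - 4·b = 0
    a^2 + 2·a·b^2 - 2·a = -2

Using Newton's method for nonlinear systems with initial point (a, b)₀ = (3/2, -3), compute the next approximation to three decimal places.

At (3/2, -3): F = (-35.250, 28.250).
Jacobian J = [[-2·a·b - 4·b^2, -a^2 - 8·a·b - 4], [2·a + 2·b^2 - 2, 4·a·b]].
At the point, J = [[-27.000, 29.750], [19.000, -18.000]] (det J = -79.250).
Solving J·Δ = −F gives Δ = (-2.599, -1.174).
Then the next iterate is (a, b)₁ = (-1.099, -4.174).

(-1.099, -4.174)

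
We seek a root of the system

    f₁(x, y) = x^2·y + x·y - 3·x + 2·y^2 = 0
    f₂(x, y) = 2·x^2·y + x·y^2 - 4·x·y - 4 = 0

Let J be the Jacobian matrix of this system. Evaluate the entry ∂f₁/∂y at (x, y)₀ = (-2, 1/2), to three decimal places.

4.000

∂f₁/∂y = x^2 + x + 4·y.
At (-2, 1/2) this is 4.000.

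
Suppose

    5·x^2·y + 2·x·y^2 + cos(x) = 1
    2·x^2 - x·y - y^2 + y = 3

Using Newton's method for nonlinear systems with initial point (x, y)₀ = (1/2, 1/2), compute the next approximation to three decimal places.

(1.632, -1.103)

At (1/2, 1/2): F = (0.75258, -2.500).
Jacobian J = [[10·x·y + 2·y^2 - sin(x), 5·x^2 + 4·x·y], [4·x - y, -x - 2·y + 1]].
At the point, J = [[2.52057, 2.250], [1.500, -0.500]] (det J = -4.63529).
Solving J·Δ = −F gives Δ = (1.132, -1.603).
Then the next iterate is (x, y)₁ = (1.632, -1.103).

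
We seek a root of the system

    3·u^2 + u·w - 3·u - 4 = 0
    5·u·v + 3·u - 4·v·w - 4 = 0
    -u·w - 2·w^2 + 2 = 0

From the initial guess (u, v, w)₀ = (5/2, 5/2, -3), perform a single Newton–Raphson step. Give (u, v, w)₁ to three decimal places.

(2.258, 0.407, -2.029)

At (5/2, 5/2, -3): F = (-0.250, 64.750, -8.500).
Jacobian J = [[6·u + w - 3, 0, u], [5·v + 3, 5·u - 4·w, -4·v], [-w, 0, -u - 4·w]].
At the point, J = [[9.000, 0.000, 2.500], [15.500, 24.500, -10.000], [3.000, 0.000, 9.500]] (det J = 1911.000).
Solving J·Δ = −F gives Δ = (-0.242, -2.093, 0.971).
Then the next iterate is (u, v, w)₁ = (2.258, 0.407, -2.029).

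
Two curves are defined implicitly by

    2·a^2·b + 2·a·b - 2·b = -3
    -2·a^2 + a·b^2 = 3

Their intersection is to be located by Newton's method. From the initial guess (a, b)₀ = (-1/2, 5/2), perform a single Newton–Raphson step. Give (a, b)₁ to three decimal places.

(-0.091, 1.200)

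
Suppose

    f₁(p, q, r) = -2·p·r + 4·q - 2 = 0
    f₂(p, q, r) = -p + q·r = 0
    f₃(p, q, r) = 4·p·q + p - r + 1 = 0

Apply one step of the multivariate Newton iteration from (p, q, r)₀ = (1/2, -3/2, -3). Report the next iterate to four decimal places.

(0.9494, -0.7215, -2.1899)

At (1/2, -3/2, -3): F = (-5.0000, 4.0000, 1.5000).
Jacobian J = [[-2·r, 4, -2·p], [-1, r, q], [4·q + 1, 4·p, -1]].
At the point, J = [[6.0000, 4.0000, -1.0000], [-1.0000, -3.0000, -1.5000], [-5.0000, 2.0000, -1.0000]] (det J = 79.0000).
Solving J·Δ = −F gives Δ = (0.4494, 0.7785, 0.8101).
Then the next iterate is (p, q, r)₁ = (0.9494, -0.7215, -2.1899).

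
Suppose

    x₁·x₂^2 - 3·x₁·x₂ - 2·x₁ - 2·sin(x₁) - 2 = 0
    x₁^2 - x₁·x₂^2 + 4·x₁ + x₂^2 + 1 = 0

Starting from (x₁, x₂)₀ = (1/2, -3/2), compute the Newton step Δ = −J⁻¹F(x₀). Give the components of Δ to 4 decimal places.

At (1/2, -3/2): F = (-0.583851, 4.3750).
Jacobian J = [[x₂^2 - 3·x₂ - 2·cos(x₁) - 2, 2·x₁·x₂ - 3·x₁], [2·x₁ - x₂^2 + 4, -2·x₁·x₂ + 2·x₂]].
At the point, J = [[2.994835, -3.0000], [2.7500, -1.5000]] (det J = 3.757748).
Solving J·Δ = −F gives Δ = (-3.7258, -3.9140).

(-3.7258, -3.9140)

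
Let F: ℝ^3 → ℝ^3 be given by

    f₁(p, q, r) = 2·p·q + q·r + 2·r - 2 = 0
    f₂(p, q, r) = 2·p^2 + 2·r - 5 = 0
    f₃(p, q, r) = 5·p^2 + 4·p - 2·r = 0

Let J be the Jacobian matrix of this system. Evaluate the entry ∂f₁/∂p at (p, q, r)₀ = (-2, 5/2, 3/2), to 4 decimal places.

∂f₁/∂p = 2·q.
At (-2, 5/2, 3/2) this is 5.0000.

5.0000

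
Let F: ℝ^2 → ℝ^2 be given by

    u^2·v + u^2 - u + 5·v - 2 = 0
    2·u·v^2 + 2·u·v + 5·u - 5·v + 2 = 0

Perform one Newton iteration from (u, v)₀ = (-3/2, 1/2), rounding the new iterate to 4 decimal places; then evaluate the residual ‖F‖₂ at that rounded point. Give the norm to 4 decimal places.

At (-3/2, 1/2): F = (5.3750, -10.2500).
Jacobian J = [[2·u·v + 2·u - 1, u^2 + 5], [2·v^2 + 2·v + 5, 4·u·v + 2·u - 5]].
At the point, J = [[-5.5000, 7.2500], [6.5000, -11.0000]] (det J = 13.3750).
Solving J·Δ = −F gives Δ = (-1.1355, -1.6028).
Then the next iterate is (u, v)₁ = (-2.6355, -1.1028).
Re-evaluating at (-2.6355, -1.1028): F = (-5.592534, -6.261062), so ‖F‖₂ = 8.3951.

8.3951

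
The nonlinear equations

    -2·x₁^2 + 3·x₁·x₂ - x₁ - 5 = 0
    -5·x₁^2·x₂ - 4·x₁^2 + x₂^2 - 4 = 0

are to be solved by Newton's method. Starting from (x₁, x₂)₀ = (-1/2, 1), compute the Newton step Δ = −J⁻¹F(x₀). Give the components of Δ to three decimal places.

(0.773, -2.273)

At (-1/2, 1): F = (-6.500, -5.250).
Jacobian J = [[-4·x₁ + 3·x₂ - 1, 3·x₁], [-10·x₁·x₂ - 8·x₁, -5·x₁^2 + 2·x₂]].
At the point, J = [[4.000, -1.500], [9.000, 0.750]] (det J = 16.500).
Solving J·Δ = −F gives Δ = (0.773, -2.273).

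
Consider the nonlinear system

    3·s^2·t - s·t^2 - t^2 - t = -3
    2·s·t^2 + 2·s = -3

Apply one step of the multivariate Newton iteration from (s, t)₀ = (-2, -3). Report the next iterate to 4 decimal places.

(-1.4179, -1.9434)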